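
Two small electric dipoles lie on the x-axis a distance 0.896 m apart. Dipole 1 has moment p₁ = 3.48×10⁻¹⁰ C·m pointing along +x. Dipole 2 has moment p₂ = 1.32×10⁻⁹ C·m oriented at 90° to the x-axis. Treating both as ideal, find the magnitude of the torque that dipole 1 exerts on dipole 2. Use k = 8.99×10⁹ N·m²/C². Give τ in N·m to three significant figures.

The second dipole sits on the axis of the first, so the field there is axial: E₁ = 2kp₁/r³ along +x.
E₁ = 2(8.99×10⁹)(3.48×10⁻¹⁰)/(0.896)³ = 8.699 N/C.
Torque on the second dipole: τ = p₂ E₁ sinθ.
τ = (1.32×10⁻⁹)(8.699)·sin90° = 1.148×10⁻⁸ N·m.

τ ≈ 1.15×10⁻⁸ N·m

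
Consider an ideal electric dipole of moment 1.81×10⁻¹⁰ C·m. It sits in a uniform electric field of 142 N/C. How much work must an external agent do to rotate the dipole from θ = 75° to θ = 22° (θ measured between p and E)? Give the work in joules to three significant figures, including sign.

W_ext = ΔU = U(θ₂) − U(θ₁) = −pE cosθ₂ − (−pE cosθ₁) = pE(cosθ₁ − cosθ₂).
W = (1.81×10⁻¹⁰)(142)·(cos75° − cos22°) = (2.570×10⁻⁸)·(-0.6684) = -1.718×10⁻⁸ J.

W ≈ -1.72×10⁻⁸ J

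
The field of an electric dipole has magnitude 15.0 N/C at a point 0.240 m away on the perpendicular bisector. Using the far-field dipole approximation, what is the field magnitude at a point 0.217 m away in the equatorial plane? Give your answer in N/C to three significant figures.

E ≈ 20.3 N/C

Dipole fields scale as 1/r³ in the far field; the geometry is the same at both points.
E₂ = E₁ · (r₁/r₂)³ = 15.0 · (0.240/0.217)³.
(r₁/r₂)³ = (1.106)³ = 1.353.
E₂ ≈ 20.29 N/C.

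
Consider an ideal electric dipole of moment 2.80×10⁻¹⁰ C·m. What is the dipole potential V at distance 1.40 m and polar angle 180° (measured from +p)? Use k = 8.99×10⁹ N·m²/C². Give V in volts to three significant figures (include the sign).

V ≈ -1.28 V

The dipole potential is V = kp cosθ / r².
V = (8.99×10⁹)(2.80×10⁻¹⁰)·cos180° / (1.40)² = -1.284 V.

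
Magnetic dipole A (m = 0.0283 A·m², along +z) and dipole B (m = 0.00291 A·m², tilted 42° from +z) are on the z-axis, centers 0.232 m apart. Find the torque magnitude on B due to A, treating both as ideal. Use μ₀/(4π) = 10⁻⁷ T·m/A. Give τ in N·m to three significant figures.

τ ≈ 8.83×10⁻¹⁰ N·m

Dipole B is on the axis of dipole A, so B₁ there is axial: B₁ = (μ₀/4π)·2m₁/r³ along +z.
B₁ = 2(10⁻⁷)(0.0283)/(0.232)³ = 4.533×10⁻⁷ T.
τ = m₂ B₁ sinθ.
τ = (0.00291)(4.533×10⁻⁷)·sin42° = 8.826×10⁻¹⁰ N·m.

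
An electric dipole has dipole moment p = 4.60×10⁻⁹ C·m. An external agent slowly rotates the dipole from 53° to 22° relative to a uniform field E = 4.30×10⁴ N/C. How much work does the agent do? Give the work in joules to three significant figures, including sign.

W ≈ -6.44×10⁻⁵ J

W_ext = ΔU = U(θ₂) − U(θ₁) = −pE cosθ₂ − (−pE cosθ₁) = pE(cosθ₁ − cosθ₂).
W = (4.60×10⁻⁹)(4.30×10⁴)·(cos53° − cos22°) = (1.978×10⁻⁴)·(-0.3254) = -6.436×10⁻⁵ J.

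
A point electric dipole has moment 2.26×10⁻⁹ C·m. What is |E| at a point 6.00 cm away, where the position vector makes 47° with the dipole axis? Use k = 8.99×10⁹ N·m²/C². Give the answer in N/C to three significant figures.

E ≈ 1.46×10⁵ N/C

At angle θ the dipole field magnitude is E = (kp/r³)·√(1 + 3cos²θ).
kp/r³ = (8.99×10⁹)(2.26×10⁻⁹) / (0.0600)³ = 9.406×10⁴ N/C.
√(1 + 3cos²47°) = √(1 + 3·0.4651) = √2.3954 ≈ 1.5477.
E ≈ 9.406×10⁴ × 1.548 = 1.456×10⁵ N/C.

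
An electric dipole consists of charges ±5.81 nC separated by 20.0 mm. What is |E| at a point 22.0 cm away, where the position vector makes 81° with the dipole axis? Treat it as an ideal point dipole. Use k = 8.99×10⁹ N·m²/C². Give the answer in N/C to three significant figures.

Dipole moment p = qd = (5.81×10⁻⁹ C)(0.0200 m) = 1.162×10⁻¹⁰ C·m.
At angle θ the dipole field magnitude is E = (kp/r³)·√(1 + 3cos²θ).
kp/r³ = (8.99×10⁹)(1.162×10⁻¹⁰) / (0.220)³ = 98.11 N/C.
√(1 + 3cos²81°) = √(1 + 3·0.0245) = √1.0734 ≈ 1.0361.
E ≈ 98.11 × 1.036 = 101.6 N/C.

E ≈ 102 N/C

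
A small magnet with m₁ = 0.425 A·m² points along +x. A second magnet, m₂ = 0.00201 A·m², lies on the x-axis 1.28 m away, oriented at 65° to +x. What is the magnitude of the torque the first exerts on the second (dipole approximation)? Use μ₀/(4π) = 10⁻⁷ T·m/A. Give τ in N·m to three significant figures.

τ ≈ 7.38×10⁻¹¹ N·m

Dipole B is on the axis of dipole A, so B₁ there is axial: B₁ = (μ₀/4π)·2m₁/r³ along +x.
B₁ = 2(10⁻⁷)(0.425)/(1.28)³ = 4.053×10⁻⁸ T.
τ = m₂ B₁ sinθ.
τ = (0.00201)(4.053×10⁻⁸)·sin65° = 7.383×10⁻¹¹ N·m.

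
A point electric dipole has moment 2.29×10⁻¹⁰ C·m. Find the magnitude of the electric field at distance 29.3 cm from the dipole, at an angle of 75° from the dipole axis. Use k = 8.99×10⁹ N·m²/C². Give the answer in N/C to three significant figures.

At angle θ the dipole field magnitude is E = (kp/r³)·√(1 + 3cos²θ).
kp/r³ = (8.99×10⁹)(2.29×10⁻¹⁰) / (0.293)³ = 81.85 N/C.
√(1 + 3cos²75°) = √(1 + 3·0.0670) = √1.2010 ≈ 1.0959.
E ≈ 81.85 × 1.096 = 89.69 N/C.

E ≈ 89.7 N/C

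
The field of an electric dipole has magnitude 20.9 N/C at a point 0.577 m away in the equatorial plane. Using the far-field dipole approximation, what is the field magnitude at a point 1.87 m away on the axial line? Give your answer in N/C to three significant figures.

E ≈ 1.23 N/C

Dipole fields scale as 1/r³ in the far field.
The axial field is twice the equatorial field at the same r, so the geometry factor is 2/1.
E₂ = E₁ · (2/1) · (r₁/r₂)³ = 20.9 · 2 · (0.577/1.87)³.
(r₁/r₂)³ = (0.3086)³ = 0.02938.
E₂ ≈ 1.228 N/C.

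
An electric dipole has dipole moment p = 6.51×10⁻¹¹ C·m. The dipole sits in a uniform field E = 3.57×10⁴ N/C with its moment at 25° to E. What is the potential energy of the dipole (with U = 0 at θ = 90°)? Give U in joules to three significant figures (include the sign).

U = −p·E = −pE cosθ.
U = −(6.51×10⁻¹¹)(3.57×10⁴)·cos25° = -2.106×10⁻⁶ J.

U ≈ -2.11×10⁻⁶ J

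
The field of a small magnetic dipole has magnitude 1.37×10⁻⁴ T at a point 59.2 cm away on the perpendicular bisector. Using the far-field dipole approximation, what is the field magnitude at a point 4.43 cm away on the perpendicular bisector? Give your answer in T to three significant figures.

B ≈ 0.327 T

Dipole fields scale as 1/r³ in the far field; the geometry is the same at both points.
B₂ = B₁ · (r₁/r₂)³ = 1.37×10⁻⁴ · (59.2/4.43)³.
(r₁/r₂)³ = (13.36)³ = 2386.
B₂ ≈ 0.3269 T.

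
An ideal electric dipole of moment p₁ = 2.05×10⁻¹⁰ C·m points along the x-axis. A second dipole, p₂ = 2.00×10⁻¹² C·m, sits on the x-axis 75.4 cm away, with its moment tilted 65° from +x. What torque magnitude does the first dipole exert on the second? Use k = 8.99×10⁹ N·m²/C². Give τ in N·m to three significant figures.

The second dipole sits on the axis of the first, so the field there is axial: E₁ = 2kp₁/r³ along +x.
E₁ = 2(8.99×10⁹)(2.05×10⁻¹⁰)/(0.754)³ = 8.599 N/C.
Torque on the second dipole: τ = p₂ E₁ sinθ.
τ = (2.00×10⁻¹²)(8.599)·sin65° = 1.559×10⁻¹¹ N·m.

τ ≈ 1.56×10⁻¹¹ N·m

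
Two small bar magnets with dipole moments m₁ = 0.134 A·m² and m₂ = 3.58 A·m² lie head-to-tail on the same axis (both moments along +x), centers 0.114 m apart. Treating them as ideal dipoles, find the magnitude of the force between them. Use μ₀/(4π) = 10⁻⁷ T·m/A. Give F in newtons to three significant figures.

On-axis B of dipole 1: B = (μ₀/4π)·2m₁/r³. Force on dipole 2: F = m₂·dB/dr.
dB/dr = −(μ₀/4π)·6m₁/r⁴, so |F| = (μ₀/4π)·6m₁m₂/r⁴.
F = 6(10⁻⁷)(0.134)(3.58)/(0.114)⁴ = 0.001704 N.

F ≈ 0.00170 N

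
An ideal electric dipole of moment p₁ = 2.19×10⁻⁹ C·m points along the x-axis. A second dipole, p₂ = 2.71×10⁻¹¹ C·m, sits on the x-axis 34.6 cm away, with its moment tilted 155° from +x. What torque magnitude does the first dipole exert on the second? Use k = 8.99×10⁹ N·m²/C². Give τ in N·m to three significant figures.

The second dipole sits on the axis of the first, so the field there is axial: E₁ = 2kp₁/r³ along +x.
E₁ = 2(8.99×10⁹)(2.19×10⁻⁹)/(0.346)³ = 950.6 N/C.
Torque on the second dipole: τ = p₂ E₁ sinθ.
τ = (2.71×10⁻¹¹)(950.6)·sin155° = 1.089×10⁻⁸ N·m.

τ ≈ 1.09×10⁻⁸ N·m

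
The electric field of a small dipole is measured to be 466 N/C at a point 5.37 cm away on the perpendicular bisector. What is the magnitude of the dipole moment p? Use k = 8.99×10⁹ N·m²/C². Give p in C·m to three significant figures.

In the equatorial plane E = kp/r³, so p = Er³/(k).
p = (466)·(0.0537)³ / (8.99×10⁹) = 8.027×10⁻¹² C·m.

p ≈ 8.03×10⁻¹² C·m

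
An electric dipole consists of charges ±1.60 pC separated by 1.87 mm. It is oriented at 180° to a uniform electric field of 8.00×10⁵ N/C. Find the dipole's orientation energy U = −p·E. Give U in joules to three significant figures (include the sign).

Dipole moment p = qd = (1.60×10⁻¹² C)(0.00187 m) = 2.992×10⁻¹⁵ C·m.
U = −p·E = −pE cosθ.
U = −(2.992×10⁻¹⁵)(8.00×10⁵)·cos180° = 2.394×10⁻⁹ J.

U ≈ 2.39×10⁻⁹ J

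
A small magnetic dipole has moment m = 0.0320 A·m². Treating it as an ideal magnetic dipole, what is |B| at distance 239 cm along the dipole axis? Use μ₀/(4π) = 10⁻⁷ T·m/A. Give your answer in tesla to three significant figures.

B ≈ 4.69×10⁻¹⁰ T

On axis B = (μ₀/4π)·2m/r³.
B = 2·(10⁻⁷)·(0.0320) / (2.39)³ = 4.688×10⁻¹⁰ T.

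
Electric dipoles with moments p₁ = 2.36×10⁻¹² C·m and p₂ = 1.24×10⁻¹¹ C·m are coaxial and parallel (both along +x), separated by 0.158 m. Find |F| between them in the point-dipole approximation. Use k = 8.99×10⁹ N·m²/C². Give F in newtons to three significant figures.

On-axis field of dipole 1 at distance r: E = 2kp₁/r³. Force on dipole 2 is F = p₂·dE/dr (gradient along axis).
dE/dr = −6kp₁/r⁴, so |F| = 6kp₁p₂/r⁴ (attractive for aligned moments).
F = 6(8.99×10⁹)(2.36×10⁻¹²)(1.24×10⁻¹¹)/(0.158)⁴ = 2.533×10⁻⁹ N.

F ≈ 2.53×10⁻⁹ N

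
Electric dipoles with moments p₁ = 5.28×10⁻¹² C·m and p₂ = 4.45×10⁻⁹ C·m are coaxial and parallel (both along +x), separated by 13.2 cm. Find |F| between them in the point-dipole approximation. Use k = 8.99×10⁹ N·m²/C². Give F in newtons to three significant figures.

F ≈ 4.17×10⁻⁶ N

On-axis field of dipole 1 at distance r: E = 2kp₁/r³. Force on dipole 2 is F = p₂·dE/dr (gradient along axis).
dE/dr = −6kp₁/r⁴, so |F| = 6kp₁p₂/r⁴ (attractive for aligned moments).
F = 6(8.99×10⁹)(5.28×10⁻¹²)(4.45×10⁻⁹)/(0.132)⁴ = 4.175×10⁻⁶ N.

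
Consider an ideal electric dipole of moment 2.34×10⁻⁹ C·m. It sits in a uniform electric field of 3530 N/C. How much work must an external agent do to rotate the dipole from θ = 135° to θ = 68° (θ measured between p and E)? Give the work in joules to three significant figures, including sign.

W ≈ -8.94×10⁻⁶ J

W_ext = ΔU = U(θ₂) − U(θ₁) = −pE cosθ₂ − (−pE cosθ₁) = pE(cosθ₁ − cosθ₂).
W = (2.34×10⁻⁹)(3530)·(cos135° − cos68°) = (8.260×10⁻⁶)·(-1.0817) = -8.935×10⁻⁶ J.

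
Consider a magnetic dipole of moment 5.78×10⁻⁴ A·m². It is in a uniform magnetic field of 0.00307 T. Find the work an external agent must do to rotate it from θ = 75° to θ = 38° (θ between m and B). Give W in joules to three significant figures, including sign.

W_ext = ΔU = −mB cosθ₂ + mB cosθ₁ = mB(cosθ₁ − cosθ₂).
W = (5.78×10⁻⁴)(0.00307)·(cos75° − cos38°) = (1.774×10⁻⁶)·(-0.5292) = -9.390×10⁻⁷ J.

W ≈ -9.39×10⁻⁷ J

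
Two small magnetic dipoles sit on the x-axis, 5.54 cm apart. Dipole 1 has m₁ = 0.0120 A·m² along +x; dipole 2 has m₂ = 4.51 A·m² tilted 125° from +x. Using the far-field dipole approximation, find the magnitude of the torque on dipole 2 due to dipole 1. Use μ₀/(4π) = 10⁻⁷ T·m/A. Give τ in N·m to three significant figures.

Dipole B is on the axis of dipole A, so B₁ there is axial: B₁ = (μ₀/4π)·2m₁/r³ along +x.
B₁ = 2(10⁻⁷)(0.0120)/(0.0554)³ = 1.412×10⁻⁵ T.
τ = m₂ B₁ sinθ.
τ = (4.51)(1.412×10⁻⁵)·sin125° = 5.215×10⁻⁵ N·m.

τ ≈ 5.21×10⁻⁵ N·m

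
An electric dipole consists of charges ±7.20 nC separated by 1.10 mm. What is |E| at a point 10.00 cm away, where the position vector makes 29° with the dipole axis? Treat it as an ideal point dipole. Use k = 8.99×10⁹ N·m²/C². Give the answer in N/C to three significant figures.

E ≈ 129 N/C

Dipole moment p = qd = (7.20×10⁻⁹ C)(0.00110 m) = 7.92×10⁻¹² C·m.
At angle θ the dipole field magnitude is E = (kp/r³)·√(1 + 3cos²θ).
kp/r³ = (8.99×10⁹)(7.92×10⁻¹²) / (0.100)³ = 71.20 N/C.
√(1 + 3cos²29°) = √(1 + 3·0.7650) = √3.2949 ≈ 1.8152.
E ≈ 71.20 × 1.815 = 129.2 N/C.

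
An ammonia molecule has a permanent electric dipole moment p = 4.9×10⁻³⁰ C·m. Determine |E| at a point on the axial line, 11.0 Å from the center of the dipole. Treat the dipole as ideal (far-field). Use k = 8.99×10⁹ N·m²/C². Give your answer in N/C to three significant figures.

On the dipole axis E = 2kp/r³.
E = 2·(8.99×10⁹)(4.90×10⁻³⁰) / (1.10×10⁻⁹)³ = 6.619×10⁷ N/C.

E ≈ 6.62×10⁷ N/C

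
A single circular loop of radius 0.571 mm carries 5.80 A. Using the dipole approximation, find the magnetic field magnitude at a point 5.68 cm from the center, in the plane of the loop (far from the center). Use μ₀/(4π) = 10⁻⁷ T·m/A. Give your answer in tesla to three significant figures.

B ≈ 3.24×10⁻⁹ T

Magnetic moment m = IA = Iπa² = (5.80)·π·(5.71×10⁻⁴)² = 5.941×10⁻⁶ A·m².
In the equatorial plane B = (μ₀/4π)·m/r³ (half the axial value).
B = (10⁻⁷)·(5.941×10⁻⁶) / (0.0568)³ = 3.242×10⁻⁹ T.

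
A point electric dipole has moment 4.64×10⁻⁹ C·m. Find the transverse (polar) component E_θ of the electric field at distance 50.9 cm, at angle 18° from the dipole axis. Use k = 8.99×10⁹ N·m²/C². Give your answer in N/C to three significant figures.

For a dipole, E_θ = (kp sinθ)/r³.
kp/r³ = (8.99×10⁹)(4.64×10⁻⁹)/(0.509)³ = 316.3 N/C.
E_θ = 316.3·sin18° = 97.75 N/C.

E_θ ≈ 97.7 N/C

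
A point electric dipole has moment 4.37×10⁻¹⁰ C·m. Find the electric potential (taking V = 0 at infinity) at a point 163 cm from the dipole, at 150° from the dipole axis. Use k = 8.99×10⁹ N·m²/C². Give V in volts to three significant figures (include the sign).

The dipole potential is V = kp cosθ / r².
V = (8.99×10⁹)(4.37×10⁻¹⁰)·cos150° / (1.63)² = -1.281 V.

V ≈ -1.28 V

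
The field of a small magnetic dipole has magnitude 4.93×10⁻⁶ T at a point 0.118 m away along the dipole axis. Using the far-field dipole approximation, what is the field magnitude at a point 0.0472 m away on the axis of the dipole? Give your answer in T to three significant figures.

B ≈ 7.70×10⁻⁵ T

Dipole fields scale as 1/r³ in the far field; the geometry is the same at both points.
B₂ = B₁ · (r₁/r₂)³ = 4.93×10⁻⁶ · (0.118/0.0472)³.
(r₁/r₂)³ = (2.5)³ = 15.62.
B₂ ≈ 7.703×10⁻⁵ T.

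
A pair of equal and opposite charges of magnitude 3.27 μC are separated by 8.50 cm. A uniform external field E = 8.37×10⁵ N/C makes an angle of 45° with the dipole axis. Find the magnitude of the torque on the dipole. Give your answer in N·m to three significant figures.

Dipole moment p = qd = (3.27×10⁻⁶ C)(0.0850 m) = 2.78×10⁻⁷ C·m.
Torque on an electric dipole: τ = pE sinθ.
τ = (2.78×10⁻⁷)(8.37×10⁵)·sin45° = 0.1645 N·m.

τ ≈ 0.165 N·m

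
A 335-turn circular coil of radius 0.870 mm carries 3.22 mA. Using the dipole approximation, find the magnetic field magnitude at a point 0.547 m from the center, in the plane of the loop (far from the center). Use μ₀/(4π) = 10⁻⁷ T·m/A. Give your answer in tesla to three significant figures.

m = NIA = NIπa² = 335·(0.00322)·π·(8.70×10⁻⁴)² = 2.565×10⁻⁶ A·m².
In the equatorial plane B = (μ₀/4π)·m/r³ (half the axial value).
B = (10⁻⁷)·(2.565×10⁻⁶) / (0.547)³ = 1.567×10⁻¹² T.

B ≈ 1.57×10⁻¹² T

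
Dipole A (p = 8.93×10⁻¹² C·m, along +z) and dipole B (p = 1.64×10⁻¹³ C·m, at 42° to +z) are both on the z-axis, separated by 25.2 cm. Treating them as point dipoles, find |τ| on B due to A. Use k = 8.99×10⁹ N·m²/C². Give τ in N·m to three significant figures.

The second dipole sits on the axis of the first, so the field there is axial: E₁ = 2kp₁/r³ along +z.
E₁ = 2(8.99×10⁹)(8.93×10⁻¹²)/(0.252)³ = 10.03 N/C.
Torque on the second dipole: τ = p₂ E₁ sinθ.
τ = (1.64×10⁻¹³)(10.03)·sin42° = 1.101×10⁻¹² N·m.

τ ≈ 1.10×10⁻¹² N·m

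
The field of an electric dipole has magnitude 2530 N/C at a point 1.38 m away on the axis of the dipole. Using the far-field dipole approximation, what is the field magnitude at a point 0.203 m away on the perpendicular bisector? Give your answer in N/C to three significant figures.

Dipole fields scale as 1/r³ in the far field.
The axial field is twice the equatorial field at the same r, so the geometry factor is 1/2.
E₂ = E₁ · (1/2) · (r₁/r₂)³ = 2530 · 0.5 · (1.38/0.203)³.
(r₁/r₂)³ = (6.798)³ = 314.2.
E₂ ≈ 3.974×10⁵ N/C.

E ≈ 3.97×10⁵ N/C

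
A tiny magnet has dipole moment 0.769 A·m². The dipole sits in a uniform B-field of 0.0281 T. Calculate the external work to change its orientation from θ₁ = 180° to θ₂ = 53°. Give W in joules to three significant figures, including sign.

W_ext = ΔU = −mB cosθ₂ + mB cosθ₁ = mB(cosθ₁ − cosθ₂).
W = (0.769)(0.0281)·(cos180° − cos53°) = (0.02161)·(-1.6018) = -0.03461 J.

W ≈ -0.0346 J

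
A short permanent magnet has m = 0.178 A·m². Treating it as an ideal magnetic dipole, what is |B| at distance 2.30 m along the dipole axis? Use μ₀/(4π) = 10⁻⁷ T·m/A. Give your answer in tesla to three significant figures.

On axis B = (μ₀/4π)·2m/r³.
B = 2·(10⁻⁷)·(0.178) / (2.30)³ = 2.926×10⁻⁹ T.

B ≈ 2.93×10⁻⁹ T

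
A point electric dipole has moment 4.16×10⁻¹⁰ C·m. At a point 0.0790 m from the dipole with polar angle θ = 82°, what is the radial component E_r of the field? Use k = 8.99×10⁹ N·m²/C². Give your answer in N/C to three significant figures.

For a dipole, E_r = (2kp cosθ)/r³.
kp/r³ = (8.99×10⁹)(4.16×10⁻¹⁰)/(0.0790)³ = 7585 N/C.
E_r = 2·7585·cos82° = 2111 N/C.

E_r ≈ 2110 N/C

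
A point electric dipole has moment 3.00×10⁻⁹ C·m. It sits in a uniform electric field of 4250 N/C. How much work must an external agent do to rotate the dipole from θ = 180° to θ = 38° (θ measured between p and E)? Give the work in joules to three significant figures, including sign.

W_ext = ΔU = U(θ₂) − U(θ₁) = −pE cosθ₂ − (−pE cosθ₁) = pE(cosθ₁ − cosθ₂).
W = (3.00×10⁻⁹)(4250)·(cos180° − cos38°) = (1.275×10⁻⁵)·(-1.7880) = -2.280×10⁻⁵ J.

W ≈ -2.28×10⁻⁵ J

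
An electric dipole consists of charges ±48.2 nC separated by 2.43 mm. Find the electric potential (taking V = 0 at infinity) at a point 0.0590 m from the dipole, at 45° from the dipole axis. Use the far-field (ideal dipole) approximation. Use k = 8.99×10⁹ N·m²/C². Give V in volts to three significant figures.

V ≈ 214 V

Dipole moment p = qd = (4.82×10⁻⁸ C)(0.00243 m) = 1.171×10⁻¹⁰ C·m.
The dipole potential is V = kp cosθ / r².
V = (8.99×10⁹)(1.171×10⁻¹⁰)·cos45° / (0.0590)² = 213.8 V.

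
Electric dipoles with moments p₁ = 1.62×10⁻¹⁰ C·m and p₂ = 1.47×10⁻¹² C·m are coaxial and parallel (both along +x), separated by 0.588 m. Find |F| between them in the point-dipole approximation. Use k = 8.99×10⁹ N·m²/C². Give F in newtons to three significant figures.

On-axis field of dipole 1 at distance r: E = 2kp₁/r³. Force on dipole 2 is F = p₂·dE/dr (gradient along axis).
dE/dr = −6kp₁/r⁴, so |F| = 6kp₁p₂/r⁴ (attractive for aligned moments).
F = 6(8.99×10⁹)(1.62×10⁻¹⁰)(1.47×10⁻¹²)/(0.588)⁴ = 1.075×10⁻¹⁰ N.

F ≈ 1.07×10⁻¹⁰ N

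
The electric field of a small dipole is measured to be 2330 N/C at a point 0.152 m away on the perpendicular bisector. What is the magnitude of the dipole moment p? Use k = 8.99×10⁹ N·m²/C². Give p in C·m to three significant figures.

p ≈ 9.10×10⁻¹⁰ C·m

In the equatorial plane E = kp/r³, so p = Er³/(k).
p = (2330)·(0.152)³ / (8.99×10⁹) = 9.102×10⁻¹⁰ C·m.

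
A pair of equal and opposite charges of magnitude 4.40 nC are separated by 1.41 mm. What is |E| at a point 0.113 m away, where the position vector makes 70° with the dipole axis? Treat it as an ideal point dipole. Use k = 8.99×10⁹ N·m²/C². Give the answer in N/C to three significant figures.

Dipole moment p = qd = (4.40×10⁻⁹ C)(0.00141 m) = 6.204×10⁻¹² C·m.
At angle θ the dipole field magnitude is E = (kp/r³)·√(1 + 3cos²θ).
kp/r³ = (8.99×10⁹)(6.204×10⁻¹²) / (0.113)³ = 38.65 N/C.
√(1 + 3cos²70°) = √(1 + 3·0.1170) = √1.3509 ≈ 1.1623.
E ≈ 38.65 × 1.162 = 44.93 N/C.

E ≈ 44.9 N/C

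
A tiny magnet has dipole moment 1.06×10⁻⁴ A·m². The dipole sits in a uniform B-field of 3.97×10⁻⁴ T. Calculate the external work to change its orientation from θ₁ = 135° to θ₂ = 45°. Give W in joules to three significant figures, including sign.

W ≈ -5.95×10⁻⁸ J

W_ext = ΔU = −mB cosθ₂ + mB cosθ₁ = mB(cosθ₁ − cosθ₂).
W = (1.06×10⁻⁴)(3.97×10⁻⁴)·(cos135° − cos45°) = (4.208×10⁻⁸)·(-1.4142) = -5.951×10⁻⁸ J.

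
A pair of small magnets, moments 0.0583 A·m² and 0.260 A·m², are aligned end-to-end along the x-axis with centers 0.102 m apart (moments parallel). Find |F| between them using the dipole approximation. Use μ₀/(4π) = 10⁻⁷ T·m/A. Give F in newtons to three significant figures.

On-axis B of dipole 1: B = (μ₀/4π)·2m₁/r³. Force on dipole 2: F = m₂·dB/dr.
dB/dr = −(μ₀/4π)·6m₁/r⁴, so |F| = (μ₀/4π)·6m₁m₂/r⁴.
F = 6(10⁻⁷)(0.0583)(0.260)/(0.102)⁴ = 8.402×10⁻⁵ N.

F ≈ 8.40×10⁻⁵ N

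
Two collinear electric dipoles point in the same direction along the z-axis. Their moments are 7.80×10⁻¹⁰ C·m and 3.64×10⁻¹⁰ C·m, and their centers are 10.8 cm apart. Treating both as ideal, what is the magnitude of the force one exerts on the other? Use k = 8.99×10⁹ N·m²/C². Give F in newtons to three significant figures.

On-axis field of dipole 1 at distance r: E = 2kp₁/r³. Force on dipole 2 is F = p₂·dE/dr (gradient along axis).
dE/dr = −6kp₁/r⁴, so |F| = 6kp₁p₂/r⁴ (attractive for aligned moments).
F = 6(8.99×10⁹)(7.80×10⁻¹⁰)(3.64×10⁻¹⁰)/(0.108)⁴ = 1.126×10⁻⁴ N.

F ≈ 1.13×10⁻⁴ N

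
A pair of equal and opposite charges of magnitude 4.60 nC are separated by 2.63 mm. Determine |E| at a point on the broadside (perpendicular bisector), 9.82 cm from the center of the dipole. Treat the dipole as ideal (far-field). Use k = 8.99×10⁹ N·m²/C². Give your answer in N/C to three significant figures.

Dipole moment p = qd = (4.60×10⁻⁹ C)(0.00263 m) = 1.21×10⁻¹¹ C·m.
On the perpendicular bisector E = kp/r³ (half the axial value at the same distance).
E = (8.99×10⁹)(1.21×10⁻¹¹) / (0.0982)³ = 114.9 N/C.

E ≈ 115 N/C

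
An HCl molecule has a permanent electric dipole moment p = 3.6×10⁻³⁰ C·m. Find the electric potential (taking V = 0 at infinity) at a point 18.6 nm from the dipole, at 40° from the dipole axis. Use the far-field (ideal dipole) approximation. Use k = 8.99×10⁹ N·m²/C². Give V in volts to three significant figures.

The dipole potential is V = kp cosθ / r².
V = (8.99×10⁹)(3.60×10⁻³⁰)·cos40° / (1.86×10⁻⁸)² = 7.166×10⁻⁵ V.

V ≈ 7.17×10⁻⁵ V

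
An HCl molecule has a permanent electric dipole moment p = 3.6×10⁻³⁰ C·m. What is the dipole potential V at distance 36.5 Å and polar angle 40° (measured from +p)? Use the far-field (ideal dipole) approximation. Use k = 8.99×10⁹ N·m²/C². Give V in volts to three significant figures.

The dipole potential is V = kp cosθ / r².
V = (8.99×10⁹)(3.60×10⁻³⁰)·cos40° / (3.65×10⁻⁹)² = 0.001861 V.

V ≈ 0.00186 V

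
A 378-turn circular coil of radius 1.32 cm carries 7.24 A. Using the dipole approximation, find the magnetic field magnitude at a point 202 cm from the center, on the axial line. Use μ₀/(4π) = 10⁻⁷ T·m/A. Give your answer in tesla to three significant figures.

m = NIA = NIπa² = 378·(7.24)·π·(0.0132)² = 1.498 A·m².
On axis B = (μ₀/4π)·2m/r³.
B = 2·(10⁻⁷)·(1.498) / (2.02)³ = 3.635×10⁻⁸ T.

B ≈ 3.63×10⁻⁸ T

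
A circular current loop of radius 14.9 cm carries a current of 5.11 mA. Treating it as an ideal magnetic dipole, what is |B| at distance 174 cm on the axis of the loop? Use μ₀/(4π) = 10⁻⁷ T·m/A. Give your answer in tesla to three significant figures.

B ≈ 1.35×10⁻¹¹ T

Magnetic moment m = IA = Iπa² = (0.00511)·π·(0.149)² = 3.564×10⁻⁴ A·m².
On axis B = (μ₀/4π)·2m/r³.
B = 2·(10⁻⁷)·(3.564×10⁻⁴) / (1.74)³ = 1.353×10⁻¹¹ T.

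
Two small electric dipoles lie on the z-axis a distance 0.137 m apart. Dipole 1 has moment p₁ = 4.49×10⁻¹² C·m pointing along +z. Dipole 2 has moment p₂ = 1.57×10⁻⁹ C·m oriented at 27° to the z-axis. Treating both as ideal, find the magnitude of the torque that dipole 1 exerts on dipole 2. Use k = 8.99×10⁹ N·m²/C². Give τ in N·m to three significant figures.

The second dipole sits on the axis of the first, so the field there is axial: E₁ = 2kp₁/r³ along +z.
E₁ = 2(8.99×10⁹)(4.49×10⁻¹²)/(0.137)³ = 31.40 N/C.
Torque on the second dipole: τ = p₂ E₁ sinθ.
τ = (1.57×10⁻⁹)(31.40)·sin27° = 2.238×10⁻⁸ N·m.

τ ≈ 2.24×10⁻⁸ N·m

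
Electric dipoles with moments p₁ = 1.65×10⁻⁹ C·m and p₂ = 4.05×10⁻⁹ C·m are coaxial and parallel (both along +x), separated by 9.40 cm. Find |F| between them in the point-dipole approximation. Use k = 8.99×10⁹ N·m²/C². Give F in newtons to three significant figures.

F ≈ 0.00462 N

On-axis field of dipole 1 at distance r: E = 2kp₁/r³. Force on dipole 2 is F = p₂·dE/dr (gradient along axis).
dE/dr = −6kp₁/r⁴, so |F| = 6kp₁p₂/r⁴ (attractive for aligned moments).
F = 6(8.99×10⁹)(1.65×10⁻⁹)(4.05×10⁻⁹)/(0.0940)⁴ = 0.004617 N.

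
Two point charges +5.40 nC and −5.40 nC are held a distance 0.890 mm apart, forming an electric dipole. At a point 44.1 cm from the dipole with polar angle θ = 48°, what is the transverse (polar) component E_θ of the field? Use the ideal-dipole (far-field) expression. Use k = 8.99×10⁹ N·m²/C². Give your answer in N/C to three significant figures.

Dipole moment p = qd = (5.40×10⁻⁹ C)(8.90×10⁻⁴ m) = 4.806×10⁻¹² C·m.
For a dipole, E_θ = (kp sinθ)/r³.
kp/r³ = (8.99×10⁹)(4.806×10⁻¹²)/(0.441)³ = 0.5038 N/C.
E_θ = 0.5038·sin48° = 0.3744 N/C.

E_θ ≈ 0.374 N/C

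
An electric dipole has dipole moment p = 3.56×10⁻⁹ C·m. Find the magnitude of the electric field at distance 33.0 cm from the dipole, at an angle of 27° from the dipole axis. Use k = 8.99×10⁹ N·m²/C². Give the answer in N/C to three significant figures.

At angle θ the dipole field magnitude is E = (kp/r³)·√(1 + 3cos²θ).
kp/r³ = (8.99×10⁹)(3.56×10⁻⁹) / (0.330)³ = 890.6 N/C.
√(1 + 3cos²27°) = √(1 + 3·0.7939) = √3.3817 ≈ 1.8389.
E ≈ 890.6 × 1.839 = 1638 N/C.

E ≈ 1640 N/C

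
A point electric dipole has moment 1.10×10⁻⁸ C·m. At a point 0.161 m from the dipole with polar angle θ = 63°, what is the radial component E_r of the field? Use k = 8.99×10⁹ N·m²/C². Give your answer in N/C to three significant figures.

For a dipole, E_r = (2kp cosθ)/r³.
kp/r³ = (8.99×10⁹)(1.10×10⁻⁸)/(0.161)³ = 2.370×10⁴ N/C.
E_r = 2·2.370×10⁴·cos63° = 2.152×10⁴ N/C.

E_r ≈ 2.15×10⁴ N/C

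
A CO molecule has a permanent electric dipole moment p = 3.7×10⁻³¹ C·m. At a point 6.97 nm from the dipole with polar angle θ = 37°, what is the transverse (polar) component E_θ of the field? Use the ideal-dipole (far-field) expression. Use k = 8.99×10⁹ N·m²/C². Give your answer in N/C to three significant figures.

E_θ ≈ 5910 N/C

For a dipole, E_θ = (kp sinθ)/r³.
kp/r³ = (8.99×10⁹)(3.70×10⁻³¹)/(6.97×10⁻⁹)³ = 9823 N/C.
E_θ = 9823·sin37° = 5912 N/C.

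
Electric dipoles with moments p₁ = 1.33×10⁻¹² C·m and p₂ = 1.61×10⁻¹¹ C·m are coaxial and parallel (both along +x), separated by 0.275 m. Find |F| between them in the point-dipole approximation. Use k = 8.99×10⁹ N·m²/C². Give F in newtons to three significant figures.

On-axis field of dipole 1 at distance r: E = 2kp₁/r³. Force on dipole 2 is F = p₂·dE/dr (gradient along axis).
dE/dr = −6kp₁/r⁴, so |F| = 6kp₁p₂/r⁴ (attractive for aligned moments).
F = 6(8.99×10⁹)(1.33×10⁻¹²)(1.61×10⁻¹¹)/(0.275)⁴ = 2.020×10⁻¹⁰ N.

F ≈ 2.02×10⁻¹⁰ N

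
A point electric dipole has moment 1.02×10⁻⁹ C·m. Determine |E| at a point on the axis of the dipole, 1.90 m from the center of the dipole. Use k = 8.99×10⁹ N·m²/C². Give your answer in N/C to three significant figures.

On the dipole axis E = 2kp/r³.
E = 2·(8.99×10⁹)(1.02×10⁻⁹) / (1.90)³ = 2.674 N/C.

E ≈ 2.67 N/C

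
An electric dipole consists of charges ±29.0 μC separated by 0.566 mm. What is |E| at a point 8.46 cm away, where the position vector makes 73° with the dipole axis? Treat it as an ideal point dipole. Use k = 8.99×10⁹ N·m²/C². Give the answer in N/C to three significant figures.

Dipole moment p = qd = (2.90×10⁻⁵ C)(5.66×10⁻⁴ m) = 1.641×10⁻⁸ C·m.
At angle θ the dipole field magnitude is E = (kp/r³)·√(1 + 3cos²θ).
kp/r³ = (8.99×10⁹)(1.641×10⁻⁸) / (0.0846)³ = 2.436×10⁵ N/C.
√(1 + 3cos²73°) = √(1 + 3·0.0855) = √1.2564 ≈ 1.1209.
E ≈ 2.436×10⁵ × 1.121 = 2.731×10⁵ N/C.

E ≈ 2.73×10⁵ N/C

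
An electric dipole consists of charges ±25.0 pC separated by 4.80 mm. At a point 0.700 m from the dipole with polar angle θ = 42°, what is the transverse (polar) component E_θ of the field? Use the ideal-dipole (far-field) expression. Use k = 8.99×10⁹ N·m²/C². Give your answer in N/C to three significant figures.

Dipole moment p = qd = (2.50×10⁻¹¹ C)(0.00480 m) = 1.20×10⁻¹³ C·m.
For a dipole, E_θ = (kp sinθ)/r³.
kp/r³ = (8.99×10⁹)(1.20×10⁻¹³)/(0.700)³ = 0.003145 N/C.
E_θ = 0.003145·sin42° = 0.002105 N/C.

E_θ ≈ 0.00210 N/C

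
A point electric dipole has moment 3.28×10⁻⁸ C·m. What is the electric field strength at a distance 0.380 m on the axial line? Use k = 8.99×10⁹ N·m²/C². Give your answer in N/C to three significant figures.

E ≈ 1.07×10⁴ N/C

On the dipole axis E = 2kp/r³.
E = 2·(8.99×10⁹)(3.28×10⁻⁸) / (0.380)³ = 1.075×10⁴ N/C.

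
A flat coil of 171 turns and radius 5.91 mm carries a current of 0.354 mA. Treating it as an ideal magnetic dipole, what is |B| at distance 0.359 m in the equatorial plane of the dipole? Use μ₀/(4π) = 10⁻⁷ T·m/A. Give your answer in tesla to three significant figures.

m = NIA = NIπa² = 171·(3.54×10⁻⁴)·π·(0.00591)² = 6.642×10⁻⁶ A·m².
In the equatorial plane B = (μ₀/4π)·m/r³ (half the axial value).
B = (10⁻⁷)·(6.642×10⁻⁶) / (0.359)³ = 1.436×10⁻¹¹ T.

B ≈ 1.44×10⁻¹¹ T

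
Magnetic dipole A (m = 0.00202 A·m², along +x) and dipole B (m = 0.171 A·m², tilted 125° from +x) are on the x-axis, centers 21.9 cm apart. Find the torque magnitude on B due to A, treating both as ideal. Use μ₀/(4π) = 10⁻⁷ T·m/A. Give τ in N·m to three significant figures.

τ ≈ 5.39×10⁻⁹ N·m

Dipole B is on the axis of dipole A, so B₁ there is axial: B₁ = (μ₀/4π)·2m₁/r³ along +x.
B₁ = 2(10⁻⁷)(0.00202)/(0.219)³ = 3.846×10⁻⁸ T.
τ = m₂ B₁ sinθ.
τ = (0.171)(3.846×10⁻⁸)·sin125° = 5.388×10⁻⁹ N·m.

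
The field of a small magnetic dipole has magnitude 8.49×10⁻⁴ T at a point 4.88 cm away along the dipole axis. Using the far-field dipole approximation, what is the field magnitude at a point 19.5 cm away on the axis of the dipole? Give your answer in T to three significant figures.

B ≈ 1.33×10⁻⁵ T

Dipole fields scale as 1/r³ in the far field; the geometry is the same at both points.
B₂ = B₁ · (r₁/r₂)³ = 8.49×10⁻⁴ · (4.88/19.5)³.
(r₁/r₂)³ = (0.2503)³ = 0.01567.
B₂ ≈ 1.331×10⁻⁵ T.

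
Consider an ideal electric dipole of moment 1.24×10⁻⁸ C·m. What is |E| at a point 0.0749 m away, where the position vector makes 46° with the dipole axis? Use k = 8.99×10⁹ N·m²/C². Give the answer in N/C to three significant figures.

E ≈ 4.15×10⁵ N/C

At angle θ the dipole field magnitude is E = (kp/r³)·√(1 + 3cos²θ).
kp/r³ = (8.99×10⁹)(1.24×10⁻⁸) / (0.0749)³ = 2.653×10⁵ N/C.
√(1 + 3cos²46°) = √(1 + 3·0.4826) = √2.4477 ≈ 1.5645.
E ≈ 2.653×10⁵ × 1.564 = 4.151×10⁵ N/C.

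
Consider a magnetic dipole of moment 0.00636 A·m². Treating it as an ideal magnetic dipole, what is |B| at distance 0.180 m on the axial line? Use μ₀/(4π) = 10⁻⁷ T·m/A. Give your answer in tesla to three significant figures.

On axis B = (μ₀/4π)·2m/r³.
B = 2·(10⁻⁷)·(0.00636) / (0.180)³ = 2.181×10⁻⁷ T.

B ≈ 2.18×10⁻⁷ T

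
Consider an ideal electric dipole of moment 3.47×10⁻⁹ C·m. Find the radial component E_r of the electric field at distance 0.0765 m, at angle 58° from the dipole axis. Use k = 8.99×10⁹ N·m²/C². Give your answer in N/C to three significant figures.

For a dipole, E_r = (2kp cosθ)/r³.
kp/r³ = (8.99×10⁹)(3.47×10⁻⁹)/(0.0765)³ = 6.968×10⁴ N/C.
E_r = 2·6.968×10⁴·cos58° = 7.385×10⁴ N/C.

E_r ≈ 7.38×10⁴ N/C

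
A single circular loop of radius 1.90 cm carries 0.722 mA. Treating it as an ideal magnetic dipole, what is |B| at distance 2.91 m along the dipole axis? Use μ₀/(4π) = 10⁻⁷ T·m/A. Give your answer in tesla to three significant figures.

B ≈ 6.65×10⁻¹⁵ T

Magnetic moment m = IA = Iπa² = (7.22×10⁻⁴)·π·(0.0190)² = 8.188×10⁻⁷ A·m².
On axis B = (μ₀/4π)·2m/r³.
B = 2·(10⁻⁷)·(8.188×10⁻⁷) / (2.91)³ = 6.646×10⁻¹⁵ T.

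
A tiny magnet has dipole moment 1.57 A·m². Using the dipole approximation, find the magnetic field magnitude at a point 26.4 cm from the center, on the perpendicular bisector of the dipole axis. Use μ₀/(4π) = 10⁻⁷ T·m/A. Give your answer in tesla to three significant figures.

B ≈ 8.53×10⁻⁶ T

In the equatorial plane B = (μ₀/4π)·m/r³ (half the axial value).
B = (10⁻⁷)·(1.57) / (0.264)³ = 8.533×10⁻⁶ T.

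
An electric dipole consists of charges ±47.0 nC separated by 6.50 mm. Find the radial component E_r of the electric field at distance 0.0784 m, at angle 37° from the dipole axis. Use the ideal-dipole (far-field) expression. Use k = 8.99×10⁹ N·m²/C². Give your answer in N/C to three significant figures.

Dipole moment p = qd = (4.70×10⁻⁸ C)(0.00650 m) = 3.055×10⁻¹⁰ C·m.
For a dipole, E_r = (2kp cosθ)/r³.
kp/r³ = (8.99×10⁹)(3.055×10⁻¹⁰)/(0.0784)³ = 5699 N/C.
E_r = 2·5699·cos37° = 9103 N/C.

E_r ≈ 9100 N/C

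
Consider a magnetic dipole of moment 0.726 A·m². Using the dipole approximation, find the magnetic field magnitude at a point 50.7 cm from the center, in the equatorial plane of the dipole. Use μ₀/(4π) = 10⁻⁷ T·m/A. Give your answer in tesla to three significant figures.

B ≈ 5.57×10⁻⁷ T

In the equatorial plane B = (μ₀/4π)·m/r³ (half the axial value).
B = (10⁻⁷)·(0.726) / (0.507)³ = 5.571×10⁻⁷ T.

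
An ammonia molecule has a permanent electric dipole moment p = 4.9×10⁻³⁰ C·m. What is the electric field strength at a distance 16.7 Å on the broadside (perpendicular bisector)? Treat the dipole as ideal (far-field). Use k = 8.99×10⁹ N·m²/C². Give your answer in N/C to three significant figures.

In the equatorial plane E = kp/r³.
E = (8.99×10⁹)(4.90×10⁻³⁰) / (1.67×10⁻⁹)³ = 9.458×10⁶ N/C.

E ≈ 9.46×10⁶ N/C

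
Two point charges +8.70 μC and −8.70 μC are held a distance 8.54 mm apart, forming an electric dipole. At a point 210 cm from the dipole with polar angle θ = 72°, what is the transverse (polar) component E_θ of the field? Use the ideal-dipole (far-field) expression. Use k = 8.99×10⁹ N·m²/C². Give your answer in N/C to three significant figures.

Dipole moment p = qd = (8.70×10⁻⁶ C)(0.00854 m) = 7.43×10⁻⁸ C·m.
For a dipole, E_θ = (kp sinθ)/r³.
kp/r³ = (8.99×10⁹)(7.43×10⁻⁸)/(2.10)³ = 72.13 N/C.
E_θ = 72.13·sin72° = 68.60 N/C.

E_θ ≈ 68.6 N/C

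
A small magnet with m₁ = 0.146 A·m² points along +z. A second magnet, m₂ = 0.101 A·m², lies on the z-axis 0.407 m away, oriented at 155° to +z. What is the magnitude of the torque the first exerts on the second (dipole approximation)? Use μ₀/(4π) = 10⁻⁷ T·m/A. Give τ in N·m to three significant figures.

Dipole B is on the axis of dipole A, so B₁ there is axial: B₁ = (μ₀/4π)·2m₁/r³ along +z.
B₁ = 2(10⁻⁷)(0.146)/(0.407)³ = 4.331×10⁻⁷ T.
τ = m₂ B₁ sinθ.
τ = (0.101)(4.331×10⁻⁷)·sin155° = 1.849×10⁻⁸ N·m.

τ ≈ 1.85×10⁻⁸ N·m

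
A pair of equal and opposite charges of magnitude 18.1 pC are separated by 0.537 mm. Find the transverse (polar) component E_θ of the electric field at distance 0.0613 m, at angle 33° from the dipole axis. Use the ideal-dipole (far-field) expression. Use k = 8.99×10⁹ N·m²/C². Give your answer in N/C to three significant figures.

E_θ ≈ 0.207 N/C

Dipole moment p = qd = (1.81×10⁻¹¹ C)(5.37×10⁻⁴ m) = 9.72×10⁻¹⁵ C·m.
For a dipole, E_θ = (kp sinθ)/r³.
kp/r³ = (8.99×10⁹)(9.72×10⁻¹⁵)/(0.0613)³ = 0.3794 N/C.
E_θ = 0.3794·sin33° = 0.2066 N/C.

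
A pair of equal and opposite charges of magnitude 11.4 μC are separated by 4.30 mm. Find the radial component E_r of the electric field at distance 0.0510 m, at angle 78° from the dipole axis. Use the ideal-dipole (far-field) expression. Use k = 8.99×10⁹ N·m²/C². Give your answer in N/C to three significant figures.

E_r ≈ 1.38×10⁶ N/C

Dipole moment p = qd = (1.14×10⁻⁵ C)(0.00430 m) = 4.902×10⁻⁸ C·m.
For a dipole, E_r = (2kp cosθ)/r³.
kp/r³ = (8.99×10⁹)(4.902×10⁻⁸)/(0.0510)³ = 3.322×10⁶ N/C.
E_r = 2·3.322×10⁶·cos78° = 1.381×10⁶ N/C.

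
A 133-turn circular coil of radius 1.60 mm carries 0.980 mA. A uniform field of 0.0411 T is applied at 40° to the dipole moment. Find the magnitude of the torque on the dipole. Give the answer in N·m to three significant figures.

m = NIA = NIπa² = 133·(9.80×10⁻⁴)·π·(0.00160)² = 1.048×10⁻⁶ A·m².
Torque on a magnetic dipole: τ = mB sinθ.
τ = (1.048×10⁻⁶)(0.0411)·sin40° = 2.769×10⁻⁸ N·m.

τ ≈ 2.77×10⁻⁸ N·m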